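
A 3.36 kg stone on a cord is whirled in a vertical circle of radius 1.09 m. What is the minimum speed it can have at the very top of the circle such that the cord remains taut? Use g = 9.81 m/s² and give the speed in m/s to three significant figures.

At the top, both weight mg and T point toward the centre: T + mg = mv²/r.
At minimum speed T → 0, so mg = mv_min²/r ⇒ v_min = √(g r) = √(9.81 × 1.09) = 3.270 m/s.

3.27 m/s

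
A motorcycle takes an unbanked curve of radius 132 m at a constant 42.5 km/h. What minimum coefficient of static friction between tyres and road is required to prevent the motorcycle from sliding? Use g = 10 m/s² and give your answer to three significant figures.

0.106

v = 42.5/3.6 = 11.81 m/s.
Friction provides the centripetal force: μ_s m g = m v²/r, so μ_s = v²/(g r) = (11.81)²/(10.0 × 132) = 139.4/1320 = 0.1056.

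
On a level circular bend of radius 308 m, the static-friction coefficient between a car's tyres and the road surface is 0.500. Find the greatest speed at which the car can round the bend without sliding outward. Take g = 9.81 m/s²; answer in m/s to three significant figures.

38.9 m/s

On a flat curve, static friction is the only horizontal force, so it must supply the full centripetal force: μ_s m g = m v²/r.
Mass cancels: v_max = √(μ_s g r) = √(0.500 × 9.81 × 308) = √1511 = 38.87 m/s.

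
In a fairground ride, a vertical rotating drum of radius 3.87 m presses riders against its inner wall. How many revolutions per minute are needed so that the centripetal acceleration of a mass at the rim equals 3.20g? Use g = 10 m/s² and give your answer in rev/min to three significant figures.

Require ω²r = 3.20g, so ω = √(3.20 × 10.0/3.87) = 2.876 rad/s.
In rev/min: ω × 60/(2π) = 2.876 × 60/(2π) = 27.46 rev/min.

27.5 rev/min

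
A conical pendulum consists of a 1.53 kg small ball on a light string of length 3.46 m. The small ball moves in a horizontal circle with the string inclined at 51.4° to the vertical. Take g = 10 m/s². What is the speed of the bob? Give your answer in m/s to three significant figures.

5.82 m/s

The radius of the circle is r = L sinθ = 3.46 × sin 51.4° = 2.704 m.
Horizontally T sinθ = mv²/r and vertically T cosθ = mg, so tanθ = v²/(rg).
v = √(r g tanθ) = √(2.704 × 10.0 × 1.253) = √33.87 = 5.820 m/s.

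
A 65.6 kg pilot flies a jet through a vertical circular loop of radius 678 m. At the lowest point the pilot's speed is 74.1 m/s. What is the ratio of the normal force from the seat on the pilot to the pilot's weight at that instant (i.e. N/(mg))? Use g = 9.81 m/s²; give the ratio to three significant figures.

1.83

At the bottom, N − mg = mv²/r, so N = m(v²/r + g) and N/(mg) = v²/(rg) + 1 = (74.1)²/(678 × 9.81) + 1 = 0.8255 + 1 = 1.826.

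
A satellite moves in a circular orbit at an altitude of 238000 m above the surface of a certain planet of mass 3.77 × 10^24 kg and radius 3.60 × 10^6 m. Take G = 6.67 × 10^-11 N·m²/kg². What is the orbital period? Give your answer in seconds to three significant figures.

r = R + h = 3.60 × 10^6 + 238000 = 3.838 × 10^6 m. Gravity provides the centripetal force: G M m / r² = m v² / r ⇒ v = √(GM/r) = 8094 m/s.
T = 2πr/v = 2π × 3.838 × 10^6 / 8094 = 2979 s.

2980 s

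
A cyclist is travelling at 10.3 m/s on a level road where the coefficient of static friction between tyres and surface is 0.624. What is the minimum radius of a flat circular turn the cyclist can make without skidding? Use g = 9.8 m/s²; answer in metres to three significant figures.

At the limit, μ_s m g = m v²/r, so r_min = v²/(μ_s g) = (10.3)²/(0.624 × 9.8) = 106.1/6.115 = 17.35 m.

17.3 m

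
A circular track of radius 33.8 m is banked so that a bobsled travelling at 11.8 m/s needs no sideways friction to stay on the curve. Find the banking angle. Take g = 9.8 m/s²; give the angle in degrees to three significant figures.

22.8°

With no friction, the horizontal component of the normal force provides the centripetal force: N sinθ = mv²/r, while N cosθ = mg vertically.
Dividing: tanθ = v²/(r g) = (11.8)²/(33.8 × 9.8) = 139.2/331.2 = 0.4204.
θ = arctan(0.4204) = 22.80°.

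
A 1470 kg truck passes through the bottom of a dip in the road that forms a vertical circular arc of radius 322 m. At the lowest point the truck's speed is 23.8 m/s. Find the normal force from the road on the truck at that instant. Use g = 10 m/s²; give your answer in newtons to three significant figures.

17300 N

At the lowest point, N points up (toward the centre) and the weight mg points down (away from the centre), so the net inward force is N − mg = mv²/r.
N = m(v²/r + g) = 1470 × ((23.8)²/322 + 10.0) = 1470 × (1.759 + 10.0) = 1470 × 11.76 = 17290 N.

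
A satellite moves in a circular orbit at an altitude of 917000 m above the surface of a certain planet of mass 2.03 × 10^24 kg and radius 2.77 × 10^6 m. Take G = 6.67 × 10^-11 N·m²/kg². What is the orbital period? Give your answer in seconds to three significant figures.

r = R + h = 2.77 × 10^6 + 917000 = 3.687 × 10^6 m. Gravity provides the centripetal force: G M m / r² = m v² / r ⇒ v = √(GM/r) = 6060 m/s.
T = 2πr/v = 2π × 3.687 × 10^6 / 6060 = 3823 s.

3820 s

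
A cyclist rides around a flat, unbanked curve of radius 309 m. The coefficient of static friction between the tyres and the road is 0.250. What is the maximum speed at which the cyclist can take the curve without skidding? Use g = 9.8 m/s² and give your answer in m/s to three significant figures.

27.5 m/s

Friction provides the centripetal force on a flat curve. At maximum speed it is at its limiting value: μ_s m g = m v²/r.
Mass cancels: v_max = √(μ_s g r) = √(0.250 × 9.8 × 309) = √757.1 = 27.51 m/s.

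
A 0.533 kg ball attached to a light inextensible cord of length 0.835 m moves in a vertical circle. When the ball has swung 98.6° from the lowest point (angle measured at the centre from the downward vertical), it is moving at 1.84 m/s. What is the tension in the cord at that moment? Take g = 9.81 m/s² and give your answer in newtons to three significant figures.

Take the radial direction toward the centre of the circle as positive. The component of the weight along the string toward the centre is −mg cos φ (φ measured from the bottom), so Newton's second law along the string gives T − mg cos φ = m v²/r.
cos 98.6° = -0.1495, so T = m(v²/r + g cos φ) = 0.533 × ((1.84)²/0.835 + 9.81 × -0.1495) = 0.533 × (4.055 + (-1.467)) = 0.533 × 2.588 = 1.379 N.

1.38 N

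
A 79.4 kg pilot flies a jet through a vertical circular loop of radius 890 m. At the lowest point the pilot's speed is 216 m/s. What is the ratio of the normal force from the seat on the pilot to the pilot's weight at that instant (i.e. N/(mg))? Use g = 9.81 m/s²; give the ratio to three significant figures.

6.34

At the bottom, N − mg = mv²/r, so N = m(v²/r + g) and N/(mg) = v²/(rg) + 1 = (216)²/(890 × 9.81) + 1 = 5.344 + 1 = 6.344.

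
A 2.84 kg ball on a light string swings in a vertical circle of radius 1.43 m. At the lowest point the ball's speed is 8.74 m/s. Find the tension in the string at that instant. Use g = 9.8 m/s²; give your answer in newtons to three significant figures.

At the lowest point, T points up (toward the centre) and the weight mg points down (away from the centre), so the net inward force is T − mg = mv²/r.
T = m(v²/r + g) = 2.84 × ((8.74)²/1.43 + 9.8) = 2.84 × (53.42 + 9.8) = 2.84 × 63.22 = 179.5 N.

180 N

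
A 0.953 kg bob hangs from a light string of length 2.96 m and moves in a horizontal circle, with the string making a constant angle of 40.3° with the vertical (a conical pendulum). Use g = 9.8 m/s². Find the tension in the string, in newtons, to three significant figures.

Vertically the bob has no acceleration, so T cosθ = mg.
T = mg/cosθ = 0.953 × 9.8 / cos 40.3° = 9.339/0.7627 = 12.25 N.

12.2 N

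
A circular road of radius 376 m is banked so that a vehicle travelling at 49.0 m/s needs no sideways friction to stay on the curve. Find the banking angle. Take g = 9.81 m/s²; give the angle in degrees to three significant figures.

33.1°

With no friction, the horizontal component of the normal force provides the centripetal force: N sinθ = mv²/r, while N cosθ = mg vertically.
Dividing: tanθ = v²/(r g) = (49.0)²/(376 × 9.81) = 2401/3689 = 0.6509.
θ = arctan(0.6509) = 33.06°.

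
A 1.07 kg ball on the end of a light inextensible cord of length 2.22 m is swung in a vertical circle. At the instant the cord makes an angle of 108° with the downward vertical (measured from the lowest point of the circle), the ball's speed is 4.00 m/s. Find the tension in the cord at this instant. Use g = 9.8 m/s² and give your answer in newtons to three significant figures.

Take the radial direction toward the centre of the circle as positive. The component of the weight along the string toward the centre is −mg cos φ (φ measured from the bottom), so Newton's second law along the string gives T − mg cos φ = m v²/r.
cos 108° = -0.3090, so T = m(v²/r + g cos φ) = 1.07 × ((4.00)²/2.22 + 9.8 × -0.3090) = 1.07 × (7.207 + (-3.028)) = 1.07 × 4.179 = 4.471 N.

4.47 N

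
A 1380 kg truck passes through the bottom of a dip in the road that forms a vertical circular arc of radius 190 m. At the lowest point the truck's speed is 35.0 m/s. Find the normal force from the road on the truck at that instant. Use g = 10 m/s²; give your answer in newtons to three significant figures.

22700 N

At the lowest point, N points up (toward the centre) and the weight mg points down (away from the centre), so the net inward force is N − mg = mv²/r.
N = m(v²/r + g) = 1380 × ((35.0)²/190 + 10.0) = 1380 × (6.447 + 10.0) = 1380 × 16.45 = 22700 N.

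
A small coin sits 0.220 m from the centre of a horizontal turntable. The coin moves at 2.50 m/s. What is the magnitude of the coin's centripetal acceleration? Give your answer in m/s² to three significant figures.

28.4 m/s²

a_c = v²/r = (2.500)²/0.220 = 6.250/0.220 = 28.41 m/s².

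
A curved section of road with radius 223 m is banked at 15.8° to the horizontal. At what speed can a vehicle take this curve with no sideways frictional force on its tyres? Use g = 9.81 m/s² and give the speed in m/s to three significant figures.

On a frictionless banked curve, N sinθ = mv²/r and N cosθ = mg, so tanθ = v²/(rg).
v = √(r g tanθ) = √(223 × 9.81 × tan 15.8°) = √(223 × 9.81 × 0.2830) = √619.0 = 24.88 m/s.

24.9 m/s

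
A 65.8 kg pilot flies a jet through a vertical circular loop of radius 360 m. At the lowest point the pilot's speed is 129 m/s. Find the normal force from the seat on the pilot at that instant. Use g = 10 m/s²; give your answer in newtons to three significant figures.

At the lowest point, N points up (toward the centre) and the weight mg points down (away from the centre), so the net inward force is N − mg = mv²/r.
N = m(v²/r + g) = 65.8 × ((129)²/360 + 10.0) = 65.8 × (46.22 + 10.0) = 65.8 × 56.22 = 3700 N.

3700 N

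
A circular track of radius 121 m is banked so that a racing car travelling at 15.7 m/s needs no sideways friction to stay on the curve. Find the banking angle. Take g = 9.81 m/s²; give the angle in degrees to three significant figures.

11.7°

With no friction, the horizontal component of the normal force provides the centripetal force: N sinθ = mv²/r, while N cosθ = mg vertically.
Dividing: tanθ = v²/(r g) = (15.7)²/(121 × 9.81) = 246.5/1187 = 0.2077.
θ = arctan(0.2077) = 11.73°.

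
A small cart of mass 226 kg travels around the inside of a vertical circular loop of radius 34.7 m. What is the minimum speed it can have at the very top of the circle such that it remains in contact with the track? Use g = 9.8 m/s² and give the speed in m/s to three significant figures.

At the top, both weight mg and N point toward the centre: N + mg = mv²/r.
At minimum speed N → 0, so mg = mv_min²/r ⇒ v_min = √(g r) = √(9.8 × 34.7) = 18.44 m/s.

18.4 m/s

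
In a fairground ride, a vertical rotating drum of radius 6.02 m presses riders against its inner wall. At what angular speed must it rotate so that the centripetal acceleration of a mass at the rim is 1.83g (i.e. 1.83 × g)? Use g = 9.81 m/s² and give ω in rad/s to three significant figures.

1.73 rad/s

Centripetal acceleration a_c = ω²r. Setting ω²r = 1.83g:
ω = √(1.83g / r) = √(1.83 × 9.81 / 6.02) = √2.982 = 1.727 rad/s.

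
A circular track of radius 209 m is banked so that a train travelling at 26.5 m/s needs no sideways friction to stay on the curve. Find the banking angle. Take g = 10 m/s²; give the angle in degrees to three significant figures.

18.6°

For a frictionless banked turn: horizontally N sinθ = mv²/r and vertically N cosθ = mg.
Dividing: tanθ = v²/(r g) = (26.5)²/(209 × 10.0) = 702.2/2090 = 0.3360.
θ = arctan(0.3360) = 18.57°.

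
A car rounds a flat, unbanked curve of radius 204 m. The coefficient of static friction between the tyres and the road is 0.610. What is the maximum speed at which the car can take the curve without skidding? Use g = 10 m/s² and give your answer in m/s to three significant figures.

35.3 m/s

The only inward force on a level bend is static friction, so at the limit f_s = μ_s N = μ_s m g = m v²/r.
Mass cancels: v_max = √(μ_s g r) = √(0.610 × 10.0 × 204) = √1244 = 35.28 m/s.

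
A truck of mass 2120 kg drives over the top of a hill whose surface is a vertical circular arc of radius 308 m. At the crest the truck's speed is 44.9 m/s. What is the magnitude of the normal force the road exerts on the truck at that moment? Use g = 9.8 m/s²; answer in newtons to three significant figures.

6900 N

At the crest the centripetal acceleration points downward (toward the centre of the arc), so mg − N = mv²/r.
N = m(g − v²/r) = 2120 × (9.8 − (44.9)²/308) = 2120 × (9.8 − 6.545) = 2120 × 3.255 = 6900 N.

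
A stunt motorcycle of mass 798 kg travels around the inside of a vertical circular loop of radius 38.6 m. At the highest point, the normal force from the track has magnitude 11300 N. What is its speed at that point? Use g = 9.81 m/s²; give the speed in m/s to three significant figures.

At the top, N + mg = mv²/r, so v = √(r(N/m + g)) = √(38.6 × (11300/798 + 9.81)) = √(38.6 × 23.97) = √925.3 = 30.42 m/s.

30.4 m/s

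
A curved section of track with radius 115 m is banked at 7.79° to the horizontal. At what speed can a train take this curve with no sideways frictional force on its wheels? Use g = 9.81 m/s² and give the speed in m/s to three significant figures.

On a frictionless banked curve, N sinθ = mv²/r and N cosθ = mg, so tanθ = v²/(rg).
v = √(r g tanθ) = √(115 × 9.81 × tan 7.79°) = √(115 × 9.81 × 0.1368) = √154.3 = 12.42 m/s.

12.4 m/s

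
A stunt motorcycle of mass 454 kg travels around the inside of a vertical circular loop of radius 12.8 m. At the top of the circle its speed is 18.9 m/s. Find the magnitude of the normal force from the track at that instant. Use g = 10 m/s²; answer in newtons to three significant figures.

At the top, both N and the weight mg point inward (toward the centre), so N + mg = mv²/r.
N = m(v²/r − g) = 454 × ((18.9)²/12.8 − 10.0) = 454 × (27.91 − 10.0) = 454 × 17.91 = 8130 N.

8130 N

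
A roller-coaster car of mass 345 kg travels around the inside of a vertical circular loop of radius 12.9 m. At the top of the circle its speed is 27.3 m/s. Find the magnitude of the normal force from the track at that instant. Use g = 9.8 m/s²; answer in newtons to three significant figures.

16600 N

At the top, both N and the weight mg point inward (toward the centre), so N + mg = mv²/r.
N = m(v²/r − g) = 345 × ((27.3)²/12.9 − 9.8) = 345 × (57.77 − 9.8) = 345 × 47.97 = 16550 N.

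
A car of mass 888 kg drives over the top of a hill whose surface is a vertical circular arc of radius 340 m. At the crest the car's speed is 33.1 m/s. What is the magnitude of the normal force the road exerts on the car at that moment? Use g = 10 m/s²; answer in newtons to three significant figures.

At the crest the centripetal acceleration points downward (toward the centre of the arc), so mg − N = mv²/r.
N = m(g − v²/r) = 888 × (10.0 − (33.1)²/340) = 888 × (10.0 − 3.222) = 888 × 6.778 = 6019 N.

6020 N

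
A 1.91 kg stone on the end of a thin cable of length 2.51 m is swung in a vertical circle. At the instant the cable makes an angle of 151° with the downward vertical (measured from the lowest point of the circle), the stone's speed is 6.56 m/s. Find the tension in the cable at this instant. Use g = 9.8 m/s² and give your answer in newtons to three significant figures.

Take the radial direction toward the centre of the circle as positive. The component of the weight along the string toward the centre is −mg cos φ (φ measured from the bottom), so Newton's second law along the string gives T − mg cos φ = m v²/r.
cos 151° = -0.8746, so T = m(v²/r + g cos φ) = 1.91 × ((6.56)²/2.51 + 9.8 × -0.8746) = 1.91 × (17.14 + (-8.571)) = 1.91 × 8.574 = 16.38 N.

16.4 N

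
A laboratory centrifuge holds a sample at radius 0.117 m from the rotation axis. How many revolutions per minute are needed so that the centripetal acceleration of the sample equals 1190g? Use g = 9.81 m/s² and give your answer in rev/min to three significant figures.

3020 rev/min

Require ω²r = 1190g, so ω = √(1190 × 9.81/0.117) = 315.9 rad/s.
In rev/min: ω × 60/(2π) = 315.9 × 60/(2π) = 3016 rev/min.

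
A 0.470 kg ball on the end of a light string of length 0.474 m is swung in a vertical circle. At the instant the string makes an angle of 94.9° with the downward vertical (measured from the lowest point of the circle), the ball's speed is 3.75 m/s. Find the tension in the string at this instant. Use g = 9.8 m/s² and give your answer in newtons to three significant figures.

Take the radial direction toward the centre of the circle as positive. The component of the weight along the string toward the centre is −mg cos φ (φ measured from the bottom), so Newton's second law along the string gives T − mg cos φ = m v²/r.
cos 94.9° = -0.08542, so T = m(v²/r + g cos φ) = 0.470 × ((3.75)²/0.474 + 9.8 × -0.08542) = 0.470 × (29.67 + (-0.8371)) = 0.470 × 28.83 = 13.55 N.

13.6 N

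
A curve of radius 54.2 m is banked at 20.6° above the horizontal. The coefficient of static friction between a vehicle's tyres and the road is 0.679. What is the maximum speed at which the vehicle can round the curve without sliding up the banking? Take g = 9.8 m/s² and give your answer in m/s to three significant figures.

27.4 m/s

At the maximum speed, friction acts down the slope at its limiting value f = μN. Radially (horizontal, toward centre): N sinθ + μN cosθ = mv²/r. Vertically: N cosθ − μN sinθ = mg.
Dividing: v² = r g (sinθ + μcosθ)/(cosθ − μsinθ).
sinθ + μcosθ = 0.3518 + 0.679×0.9361 = 0.9874; cosθ − μsinθ = 0.9361 − 0.679×0.3518 = 0.6972.
v² = 54.2 × 9.8 × 0.9874/0.6972 = 752.3 m²/s², so v = 27.43 m/s.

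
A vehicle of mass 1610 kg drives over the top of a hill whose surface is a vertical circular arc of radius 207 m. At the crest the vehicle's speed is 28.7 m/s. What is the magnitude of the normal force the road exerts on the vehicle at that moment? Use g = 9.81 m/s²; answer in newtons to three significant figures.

At the crest the centripetal acceleration points downward (toward the centre of the arc), so mg − N = mv²/r.
N = m(g − v²/r) = 1610 × (9.81 − (28.7)²/207) = 1610 × (9.81 − 3.979) = 1610 × 5.831 = 9388 N.

9390 N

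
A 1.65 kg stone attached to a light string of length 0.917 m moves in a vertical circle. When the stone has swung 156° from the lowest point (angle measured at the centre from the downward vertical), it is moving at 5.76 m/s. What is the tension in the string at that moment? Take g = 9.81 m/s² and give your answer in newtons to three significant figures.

Take the radial direction toward the centre of the circle as positive. The component of the weight along the string toward the centre is −mg cos φ (φ measured from the bottom), so Newton's second law along the string gives T − mg cos φ = m v²/r.
cos 156° = -0.9135, so T = m(v²/r + g cos φ) = 1.65 × ((5.76)²/0.917 + 9.81 × -0.9135) = 1.65 × (36.18 + (-8.962)) = 1.65 × 27.22 = 44.91 N.

44.9 N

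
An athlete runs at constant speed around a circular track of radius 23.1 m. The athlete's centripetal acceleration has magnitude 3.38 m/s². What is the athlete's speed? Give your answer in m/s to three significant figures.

a_c = v²/r ⇒ v = √(a_c · r) = √(3.38 × 23.1) = √78.08 = 8.836 m/s.

8.84 m/s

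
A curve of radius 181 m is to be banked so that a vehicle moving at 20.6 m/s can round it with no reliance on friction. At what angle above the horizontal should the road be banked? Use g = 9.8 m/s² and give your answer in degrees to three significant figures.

13.5°

With no friction, the horizontal component of the normal force provides the centripetal force: N sinθ = mv²/r, while N cosθ = mg vertically.
Dividing: tanθ = v²/(r g) = (20.6)²/(181 × 9.8) = 424.4/1774 = 0.2392.
θ = arctan(0.2392) = 13.45°.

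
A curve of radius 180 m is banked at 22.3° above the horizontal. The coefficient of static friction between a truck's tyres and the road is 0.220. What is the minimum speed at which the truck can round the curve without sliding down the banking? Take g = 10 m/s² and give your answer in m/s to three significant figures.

At the minimum speed, friction acts up the slope at its limiting value f = μN. Radially (horizontal, toward centre): N sinθ − μN cosθ = mv²/r. Vertically: N cosθ + μN sinθ = mg.
Dividing: v² = r g (sinθ − μcosθ)/(cosθ + μsinθ).
sinθ − μcosθ = 0.3795 − 0.220×0.9252 = 0.1759; cosθ + μsinθ = 0.9252 + 0.220×0.3795 = 1.009.
v² = 180 × 10.0 × 0.1759/1.009 = 313.9 m²/s², so v = 17.72 m/s.

17.7 m/s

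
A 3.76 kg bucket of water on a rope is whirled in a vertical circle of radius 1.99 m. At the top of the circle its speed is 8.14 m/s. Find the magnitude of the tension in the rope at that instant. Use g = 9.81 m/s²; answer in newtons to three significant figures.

88.3 N

At the top, both T and the weight mg point inward (toward the centre), so T + mg = mv²/r.
T = m(v²/r − g) = 3.76 × ((8.14)²/1.99 − 9.81) = 3.76 × (33.30 − 9.81) = 3.76 × 23.49 = 88.31 N.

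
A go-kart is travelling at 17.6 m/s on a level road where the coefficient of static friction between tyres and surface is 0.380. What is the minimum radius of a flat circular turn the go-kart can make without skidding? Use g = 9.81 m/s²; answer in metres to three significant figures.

83.1 m

At the limit, μ_s m g = m v²/r, so r_min = v²/(μ_s g) = (17.6)²/(0.380 × 9.81) = 309.8/3.728 = 83.09 m.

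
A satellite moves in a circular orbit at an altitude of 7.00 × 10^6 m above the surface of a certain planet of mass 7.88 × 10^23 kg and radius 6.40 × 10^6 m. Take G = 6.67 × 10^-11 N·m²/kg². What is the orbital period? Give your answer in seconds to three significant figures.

42500 s

r = R + h = 6.40 × 10^6 + 7.00 × 10^6 = 1.340 × 10^7 m. Gravity provides the centripetal force: G M m / r² = m v² / r ⇒ v = √(GM/r) = 1980 m/s.
T = 2πr/v = 2π × 1.340 × 10^7 / 1980 = 42510 s.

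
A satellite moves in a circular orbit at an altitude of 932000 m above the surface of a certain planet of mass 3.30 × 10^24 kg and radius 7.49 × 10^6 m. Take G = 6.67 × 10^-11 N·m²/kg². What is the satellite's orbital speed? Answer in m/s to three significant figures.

5110 m/s

Orbital radius r = R + h = 7.49 × 10^6 + 932000 = 8.422 × 10^6 m.
Gravity supplies the centripetal force: G M m / r² = m v² / r, so v = √(GM/r).
v = √(6.67 × 10^-11 × 3.30 × 10^24 / 8.422 × 10^6) = √(2.614 × 10^7) = 5112 m/s.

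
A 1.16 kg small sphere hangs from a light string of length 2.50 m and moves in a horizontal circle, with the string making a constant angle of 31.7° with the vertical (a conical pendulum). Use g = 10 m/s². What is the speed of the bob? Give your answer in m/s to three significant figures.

2.85 m/s

The radius of the circle is r = L sinθ = 2.50 × sin 31.7° = 1.314 m.
Horizontally T sinθ = mv²/r and vertically T cosθ = mg, so tanθ = v²/(rg).
v = √(r g tanθ) = √(1.314 × 10.0 × 0.6176) = √8.113 = 2.848 m/s.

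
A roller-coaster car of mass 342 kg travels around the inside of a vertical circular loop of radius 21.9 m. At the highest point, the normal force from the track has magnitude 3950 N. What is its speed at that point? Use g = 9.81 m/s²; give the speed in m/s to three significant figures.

At the top, N + mg = mv²/r, so v = √(r(N/m + g)) = √(21.9 × (3950/342 + 9.81)) = √(21.9 × 21.36) = √467.8 = 21.63 m/s.

21.6 m/s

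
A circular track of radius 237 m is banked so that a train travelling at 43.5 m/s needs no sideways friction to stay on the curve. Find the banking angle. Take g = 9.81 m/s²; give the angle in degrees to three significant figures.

39.1°

With no friction, the horizontal component of the normal force provides the centripetal force: N sinθ = mv²/r, while N cosθ = mg vertically.
Dividing: tanθ = v²/(r g) = (43.5)²/(237 × 9.81) = 1892/2325 = 0.8139.
θ = arctan(0.8139) = 39.14°.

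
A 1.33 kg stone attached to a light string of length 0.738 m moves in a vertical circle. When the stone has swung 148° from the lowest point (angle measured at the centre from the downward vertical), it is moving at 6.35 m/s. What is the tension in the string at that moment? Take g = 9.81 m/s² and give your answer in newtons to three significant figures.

Take the radial direction toward the centre of the circle as positive. The component of the weight along the string toward the centre is −mg cos φ (φ measured from the bottom), so Newton's second law along the string gives T − mg cos φ = m v²/r.
cos 148° = -0.8480, so T = m(v²/r + g cos φ) = 1.33 × ((6.35)²/0.738 + 9.81 × -0.8480) = 1.33 × (54.64 + (-8.319)) = 1.33 × 46.32 = 61.60 N.

61.6 N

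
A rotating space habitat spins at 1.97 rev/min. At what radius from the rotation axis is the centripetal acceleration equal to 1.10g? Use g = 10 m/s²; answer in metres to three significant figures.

258 m

ω = 1.97 rev/min × 2π/60 = 0.2063 rad/s.
a_c = ω²r = 1.10g ⇒ r = 1.10 × 10.0 / (0.2063)² = 11.00/0.04256 = 258.5 m.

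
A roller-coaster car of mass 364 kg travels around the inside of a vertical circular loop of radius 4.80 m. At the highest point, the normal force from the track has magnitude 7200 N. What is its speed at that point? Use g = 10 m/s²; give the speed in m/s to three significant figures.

At the top, N + mg = mv²/r, so v = √(r(N/m + g)) = √(4.80 × (7200/364 + 10.0)) = √(4.80 × 29.78) = √142.9 = 11.96 m/s.

12.0 m/s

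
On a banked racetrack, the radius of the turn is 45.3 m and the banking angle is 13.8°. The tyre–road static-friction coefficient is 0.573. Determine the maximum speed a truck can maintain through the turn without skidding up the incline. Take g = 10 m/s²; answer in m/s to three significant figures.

20.8 m/s

At the maximum speed, friction acts down the slope at its limiting value f = μN. Radially (horizontal, toward centre): N sinθ + μN cosθ = mv²/r. Vertically: N cosθ − μN sinθ = mg.
Dividing: v² = r g (sinθ + μcosθ)/(cosθ − μsinθ).
sinθ + μcosθ = 0.2385 + 0.573×0.9711 = 0.7950; cosθ − μsinθ = 0.9711 − 0.573×0.2385 = 0.8345.
v² = 45.3 × 10.0 × 0.7950/0.8345 = 431.6 m²/s², so v = 20.77 m/s.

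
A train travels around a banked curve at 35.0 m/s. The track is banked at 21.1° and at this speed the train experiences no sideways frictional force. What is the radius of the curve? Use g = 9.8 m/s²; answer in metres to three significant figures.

324 m

Frictionless banking: tanθ = v²/(rg), so r = v²/(g tanθ).
r = (35.0)²/(9.8 × tan 21.1°) = 1225/(9.8 × 0.3859) = 1225/3.782 = 323.9 m.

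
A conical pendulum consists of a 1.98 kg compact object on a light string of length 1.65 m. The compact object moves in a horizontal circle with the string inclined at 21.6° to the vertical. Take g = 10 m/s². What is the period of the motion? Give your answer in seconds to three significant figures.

r = L sinθ = 0.6074 m. From T sinθ = mω²r and T cosθ = mg: tanθ = ω²r/g, so ω² = g tanθ / r = g/(L cosθ).
ω = √(g/(L cosθ)) = √(10.0/(1.65 × 0.9298)) = √6.518 = 2.553 rad/s.
Period = 2π/ω = 2.461 s.

2.46 s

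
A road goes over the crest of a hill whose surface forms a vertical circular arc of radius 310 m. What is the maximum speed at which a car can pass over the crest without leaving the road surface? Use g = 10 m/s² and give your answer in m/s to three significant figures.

At the crest the centre of the circle is below the car, so the net downward (centripetal) force is mg − N = mv²/r.
The car leaves the road when N → 0, giving v_max = √(g r) = √(10.0 × 310) = 55.68 m/s.

55.7 m/s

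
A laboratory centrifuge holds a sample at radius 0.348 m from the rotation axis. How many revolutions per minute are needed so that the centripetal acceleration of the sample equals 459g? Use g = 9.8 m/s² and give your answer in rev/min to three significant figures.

Require ω²r = 459g, so ω = √(459 × 9.8/0.348) = 113.7 rad/s.
In rev/min: ω × 60/(2π) = 113.7 × 60/(2π) = 1086 rev/min.

1090 rev/min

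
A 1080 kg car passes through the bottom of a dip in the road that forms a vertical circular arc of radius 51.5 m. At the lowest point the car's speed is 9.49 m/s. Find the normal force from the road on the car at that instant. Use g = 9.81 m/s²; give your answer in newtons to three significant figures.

At the lowest point, N points up (toward the centre) and the weight mg points down (away from the centre), so the net inward force is N − mg = mv²/r.
N = m(v²/r + g) = 1080 × ((9.49)²/51.5 + 9.81) = 1080 × (1.749 + 9.81) = 1080 × 11.56 = 12480 N.

12500 N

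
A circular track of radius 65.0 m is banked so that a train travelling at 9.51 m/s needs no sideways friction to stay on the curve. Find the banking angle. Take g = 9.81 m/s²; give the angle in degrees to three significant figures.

For a frictionless banked turn: horizontally N sinθ = mv²/r and vertically N cosθ = mg.
Dividing: tanθ = v²/(r g) = (9.51)²/(65.0 × 9.81) = 90.44/637.6 = 0.1418.
θ = arctan(0.1418) = 8.073°.

8.07°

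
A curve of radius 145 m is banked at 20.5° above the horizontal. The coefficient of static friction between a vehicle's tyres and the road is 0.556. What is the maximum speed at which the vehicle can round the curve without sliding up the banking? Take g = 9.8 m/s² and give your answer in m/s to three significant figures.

At the maximum speed, friction acts down the slope at its limiting value f = μN. Radially (horizontal, toward centre): N sinθ + μN cosθ = mv²/r. Vertically: N cosθ − μN sinθ = mg.
Dividing: v² = r g (sinθ + μcosθ)/(cosθ − μsinθ).
sinθ + μcosθ = 0.3502 + 0.556×0.9367 = 0.8710; cosθ − μsinθ = 0.9367 − 0.556×0.3502 = 0.7420.
v² = 145 × 9.8 × 0.8710/0.7420 = 1668 m²/s², so v = 40.84 m/s.

40.8 m/s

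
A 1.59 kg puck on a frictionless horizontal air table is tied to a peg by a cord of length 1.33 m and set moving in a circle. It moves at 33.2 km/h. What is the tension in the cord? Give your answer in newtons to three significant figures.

102 N

v = 33.2 km/h = 33.2/3.6 = 9.222 m/s.
The tension is the only horizontal force, so it supplies the full centripetal force: T = m v²/r = 1.59 × (9.222)²/1.33 = 1.59 × 85.05/1.33 = 101.7 N.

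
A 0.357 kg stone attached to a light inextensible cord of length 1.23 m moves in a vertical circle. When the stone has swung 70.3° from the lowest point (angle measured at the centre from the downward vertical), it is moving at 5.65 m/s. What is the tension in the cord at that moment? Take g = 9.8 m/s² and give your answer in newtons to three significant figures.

Take the radial direction toward the centre of the circle as positive. The component of the weight along the string toward the centre is −mg cos φ (φ measured from the bottom), so Newton's second law along the string gives T − mg cos φ = m v²/r.
cos 70.3° = 0.3371, so T = m(v²/r + g cos φ) = 0.357 × ((5.65)²/1.23 + 9.8 × 0.3371) = 0.357 × (25.95 + (3.304)) = 0.357 × 29.26 = 10.44 N.

10.4 N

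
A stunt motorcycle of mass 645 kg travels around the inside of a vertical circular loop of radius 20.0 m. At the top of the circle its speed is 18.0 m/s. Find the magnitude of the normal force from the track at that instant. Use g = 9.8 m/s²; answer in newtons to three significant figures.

4130 N

At the top, both N and the weight mg point inward (toward the centre), so N + mg = mv²/r.
N = m(v²/r − g) = 645 × ((18.0)²/20.0 − 9.8) = 645 × (16.20 − 9.8) = 645 × 6.400 = 4128 N.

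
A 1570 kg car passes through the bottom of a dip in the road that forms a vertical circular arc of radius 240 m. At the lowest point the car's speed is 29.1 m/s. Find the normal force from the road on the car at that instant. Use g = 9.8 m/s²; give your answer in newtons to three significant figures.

At the lowest point, N points up (toward the centre) and the weight mg points down (away from the centre), so the net inward force is N − mg = mv²/r.
N = m(v²/r + g) = 1570 × ((29.1)²/240 + 9.8) = 1570 × (3.528 + 9.8) = 1570 × 13.33 = 20930 N.

20900 N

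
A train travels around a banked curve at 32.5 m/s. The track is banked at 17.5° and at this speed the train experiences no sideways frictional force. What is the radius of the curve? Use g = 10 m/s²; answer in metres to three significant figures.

Frictionless banking: tanθ = v²/(rg), so r = v²/(g tanθ).
r = (32.5)²/(10.0 × tan 17.5°) = 1056/(10.0 × 0.3153) = 1056/3.153 = 335.0 m.

335 m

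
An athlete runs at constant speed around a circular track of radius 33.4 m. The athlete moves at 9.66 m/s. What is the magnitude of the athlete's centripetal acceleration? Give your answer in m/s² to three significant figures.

a_c = v²/r = (9.660)²/33.4 = 93.32/33.4 = 2.794 m/s².

2.79 m/s²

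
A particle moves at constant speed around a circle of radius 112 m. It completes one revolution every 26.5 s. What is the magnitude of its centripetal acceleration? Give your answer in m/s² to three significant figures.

6.30 m/s²

v = 2πr/T = 2π × 112/26.5 = 26.56 m/s.
a_c = v²/r = (26.56)²/112 = 705.2/112 = 6.296 m/s².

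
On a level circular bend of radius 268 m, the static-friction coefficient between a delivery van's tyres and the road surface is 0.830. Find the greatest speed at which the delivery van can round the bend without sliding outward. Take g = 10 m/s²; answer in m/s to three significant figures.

The only inward force on a level bend is static friction, so at the limit f_s = μ_s N = μ_s m g = m v²/r.
Mass cancels: v_max = √(μ_s g r) = √(0.830 × 10.0 × 268) = √2224 = 47.16 m/s.

47.2 m/s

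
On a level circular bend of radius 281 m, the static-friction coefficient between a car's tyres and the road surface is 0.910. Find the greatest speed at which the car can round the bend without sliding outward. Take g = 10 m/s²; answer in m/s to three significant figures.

Friction provides the centripetal force on a flat curve. At maximum speed it is at its limiting value: μ_s m g = m v²/r.
Mass cancels: v_max = √(μ_s g r) = √(0.910 × 10.0 × 281) = √2557 = 50.57 m/s.

50.6 m/s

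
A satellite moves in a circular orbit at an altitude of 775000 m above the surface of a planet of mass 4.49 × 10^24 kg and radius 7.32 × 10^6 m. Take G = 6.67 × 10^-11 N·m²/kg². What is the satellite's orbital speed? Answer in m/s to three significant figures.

6080 m/s

Orbital radius r = R + h = 7.32 × 10^6 + 775000 = 8.095 × 10^6 m.
Gravity supplies the centripetal force: G M m / r² = m v² / r, so v = √(GM/r).
v = √(6.67 × 10^-11 × 4.49 × 10^24 / 8.095 × 10^6) = √(3.700 × 10^7) = 6082 m/s.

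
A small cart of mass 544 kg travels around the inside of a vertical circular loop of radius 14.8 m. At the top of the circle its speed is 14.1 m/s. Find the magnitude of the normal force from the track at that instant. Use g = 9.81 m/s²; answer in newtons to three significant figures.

1970 N

At the top, both N and the weight mg point inward (toward the centre), so N + mg = mv²/r.
N = m(v²/r − g) = 544 × ((14.1)²/14.8 − 9.81) = 544 × (13.43 − 9.81) = 544 × 3.623 = 1971 N.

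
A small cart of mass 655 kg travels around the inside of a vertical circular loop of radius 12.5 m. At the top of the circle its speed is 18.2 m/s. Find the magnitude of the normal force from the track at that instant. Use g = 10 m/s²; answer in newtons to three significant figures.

10800 N

At the top, both N and the weight mg point inward (toward the centre), so N + mg = mv²/r.
N = m(v²/r − g) = 655 × ((18.2)²/12.5 − 10.0) = 655 × (26.50 − 10.0) = 655 × 16.50 = 10810 N.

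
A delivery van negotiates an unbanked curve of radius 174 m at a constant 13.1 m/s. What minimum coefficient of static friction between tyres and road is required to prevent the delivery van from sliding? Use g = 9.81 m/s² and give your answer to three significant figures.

0.101

Friction provides the centripetal force: μ_s m g = m v²/r, so μ_s = v²/(g r) = (13.10)²/(9.81 × 174) = 171.6/1707 = 0.1005.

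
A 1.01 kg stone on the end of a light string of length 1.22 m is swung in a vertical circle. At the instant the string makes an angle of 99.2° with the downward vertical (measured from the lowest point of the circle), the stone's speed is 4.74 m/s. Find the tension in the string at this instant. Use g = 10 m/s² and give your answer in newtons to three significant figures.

17.0 N

Take the radial direction toward the centre of the circle as positive. The component of the weight along the string toward the centre is −mg cos φ (φ measured from the bottom), so Newton's second law along the string gives T − mg cos φ = m v²/r.
cos 99.2° = -0.1599, so T = m(v²/r + g cos φ) = 1.01 × ((4.74)²/1.22 + 10.0 × -0.1599) = 1.01 × (18.42 + (-1.599)) = 1.01 × 16.82 = 16.99 N.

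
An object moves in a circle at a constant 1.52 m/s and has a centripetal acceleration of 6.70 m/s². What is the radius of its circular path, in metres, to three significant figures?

a_c = v²/r ⇒ r = v²/a_c = (1.52)²/6.70 = 2.310/6.70 = 0.3448 m.

0.345 m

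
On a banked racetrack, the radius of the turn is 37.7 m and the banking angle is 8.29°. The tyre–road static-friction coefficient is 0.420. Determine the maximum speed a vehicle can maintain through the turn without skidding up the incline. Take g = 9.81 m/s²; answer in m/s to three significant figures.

14.9 m/s

At the maximum speed, friction acts down the slope at its limiting value f = μN. Radially (horizontal, toward centre): N sinθ + μN cosθ = mv²/r. Vertically: N cosθ − μN sinθ = mg.
Dividing: v² = r g (sinθ + μcosθ)/(cosθ − μsinθ).
sinθ + μcosθ = 0.1442 + 0.420×0.9896 = 0.5598; cosθ − μsinθ = 0.9896 − 0.420×0.1442 = 0.9290.
v² = 37.7 × 9.81 × 0.5598/0.9290 = 222.9 m²/s², so v = 14.93 m/s.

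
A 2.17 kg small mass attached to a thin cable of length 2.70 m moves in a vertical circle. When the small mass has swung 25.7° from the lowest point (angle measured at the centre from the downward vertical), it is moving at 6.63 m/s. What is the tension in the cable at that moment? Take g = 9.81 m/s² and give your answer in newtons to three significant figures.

Take the radial direction toward the centre of the circle as positive. The component of the weight along the string toward the centre is −mg cos φ (φ measured from the bottom), so Newton's second law along the string gives T − mg cos φ = m v²/r.
cos 25.7° = 0.9011, so T = m(v²/r + g cos φ) = 2.17 × ((6.63)²/2.70 + 9.81 × 0.9011) = 2.17 × (16.28 + (8.840)) = 2.17 × 25.12 = 54.51 N.

54.5 N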